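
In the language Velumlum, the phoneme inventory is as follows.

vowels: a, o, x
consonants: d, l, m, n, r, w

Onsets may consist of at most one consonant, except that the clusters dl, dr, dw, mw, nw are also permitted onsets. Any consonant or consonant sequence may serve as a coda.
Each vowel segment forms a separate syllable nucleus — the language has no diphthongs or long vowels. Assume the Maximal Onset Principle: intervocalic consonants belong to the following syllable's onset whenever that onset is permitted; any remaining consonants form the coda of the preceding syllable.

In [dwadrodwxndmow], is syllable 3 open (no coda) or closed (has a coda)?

Vowels present: a, o, x, o; each is a nucleus, giving 4 syllables.
/a…o/ gap (V1→V2): cluster /dr/ — /dr/ is itself a permitted onset, so the whole cluster goes right; preceding coda = ∅.
/o…x/ gap (V2→V3): /dw/ — entire cluster is a permitted onset → onset /dw/, coda ∅.
/x…o/ gap (V3→V4): /ndm/; trying suffixes from longest down, /m/ is the first permitted one, so coda /nd/ | onset /m/.
Result: dwa.dro.dwxnd.mow.
Syllable 3 is /dwxnd/ with coda /nd/, so it is closed.

closed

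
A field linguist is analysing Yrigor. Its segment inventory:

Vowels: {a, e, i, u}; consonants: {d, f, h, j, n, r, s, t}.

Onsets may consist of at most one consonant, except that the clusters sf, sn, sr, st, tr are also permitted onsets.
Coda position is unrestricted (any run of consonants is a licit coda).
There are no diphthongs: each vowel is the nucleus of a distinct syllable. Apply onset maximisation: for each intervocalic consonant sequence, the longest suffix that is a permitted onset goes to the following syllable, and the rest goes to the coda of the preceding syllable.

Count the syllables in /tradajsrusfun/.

4

The vowels are a, a, u, u — 4 nuclei, so 4 syllables.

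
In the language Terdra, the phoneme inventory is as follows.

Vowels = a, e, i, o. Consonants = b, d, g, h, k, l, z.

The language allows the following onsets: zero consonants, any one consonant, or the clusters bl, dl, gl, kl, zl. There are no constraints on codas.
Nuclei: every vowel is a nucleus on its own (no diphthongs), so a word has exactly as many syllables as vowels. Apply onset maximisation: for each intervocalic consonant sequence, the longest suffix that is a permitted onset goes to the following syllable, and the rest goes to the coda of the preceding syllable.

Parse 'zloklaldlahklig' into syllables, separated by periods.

zlo.klal.dlah.klig

Vowels present: o, a, a, i; each is a nucleus, giving 4 syllables.
σ1/σ2 boundary: /kl/ — entire cluster is a permitted onset → onset /kl/, coda ∅.
σ2/σ3 boundary: /ldl/ — longest licit onset from the right is /dl/, leaving /l/ as coda.
σ3/σ4 boundary: /hkl/; trying suffixes from longest down, /kl/ is the first permitted one, so coda /h/ | onset /kl/.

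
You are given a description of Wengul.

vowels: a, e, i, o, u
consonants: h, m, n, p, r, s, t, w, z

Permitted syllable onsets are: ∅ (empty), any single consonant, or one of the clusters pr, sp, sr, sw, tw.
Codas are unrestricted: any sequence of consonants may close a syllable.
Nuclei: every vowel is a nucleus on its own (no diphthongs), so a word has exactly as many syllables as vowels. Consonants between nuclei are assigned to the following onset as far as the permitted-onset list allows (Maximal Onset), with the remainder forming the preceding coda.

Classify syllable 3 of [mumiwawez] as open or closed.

Vowels present: u, i, a, e; each is a nucleus, giving 4 syllables.
/u…i/ gap (V1→V2): /m/ is a single consonant, so it becomes the next onset.
/i…a/ gap (V2→V3): /w/ is a single consonant, so it becomes the next onset.
/a…e/ gap (V3→V4): just /w/ — single C goes to the following onset.
Result: mu.mi.wa.wez.
Syllable 3 is /wa/; it ends in its nucleus with no coda, so it is open.

open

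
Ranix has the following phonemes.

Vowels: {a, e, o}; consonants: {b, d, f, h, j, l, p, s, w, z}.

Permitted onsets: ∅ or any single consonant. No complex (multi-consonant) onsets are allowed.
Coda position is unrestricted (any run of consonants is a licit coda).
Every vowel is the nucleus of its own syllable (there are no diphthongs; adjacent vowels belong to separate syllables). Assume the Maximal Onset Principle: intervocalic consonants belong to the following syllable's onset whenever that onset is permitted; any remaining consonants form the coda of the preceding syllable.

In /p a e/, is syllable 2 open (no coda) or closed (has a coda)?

open

Nuclei (vowels): a, e → 2 syllables.
Between /a/ (V1) and /e/ (V2): nothing intervenes; syllable break is V.V.
So the parse is pa.e.
Syllable 2 is /e/; it ends in its nucleus with no coda, so it is open.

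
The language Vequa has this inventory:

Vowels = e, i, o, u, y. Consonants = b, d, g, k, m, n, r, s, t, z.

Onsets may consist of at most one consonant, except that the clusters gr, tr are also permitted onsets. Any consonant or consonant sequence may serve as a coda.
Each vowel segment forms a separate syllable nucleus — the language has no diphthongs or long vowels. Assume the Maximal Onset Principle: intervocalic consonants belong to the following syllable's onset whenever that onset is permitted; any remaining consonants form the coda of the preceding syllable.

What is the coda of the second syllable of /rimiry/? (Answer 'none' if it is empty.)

none

Nuclei (vowels): i, i, y → 3 syllables.
σ1/σ2 boundary: /m/ → onset of the next syllable (single consonants are always licit onsets).
σ2/σ3 boundary: just /r/ — single C goes to the following onset.
Result: ri.mi.ry.
Syllable 2 is /mi/: onset /m/, nucleus /i/, coda ∅.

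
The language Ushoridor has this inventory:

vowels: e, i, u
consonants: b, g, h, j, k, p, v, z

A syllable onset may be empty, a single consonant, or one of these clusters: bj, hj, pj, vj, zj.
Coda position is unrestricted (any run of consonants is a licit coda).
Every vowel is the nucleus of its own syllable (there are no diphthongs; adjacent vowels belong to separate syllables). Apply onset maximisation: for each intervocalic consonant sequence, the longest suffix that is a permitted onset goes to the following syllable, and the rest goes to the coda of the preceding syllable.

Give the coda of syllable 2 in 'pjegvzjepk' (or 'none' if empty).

pk

Nuclei (vowels): e, e → 2 syllables.
Between /e/ (V1) and /e/ (V2): cluster /gvzj/ — the longest permitted-onset suffix is /zj/; onset = /zj/, preceding coda = /gv/.
So the parse is pjegv.zjepk.
Syllable 2 is /zjepk/: onset /zj/, nucleus /e/, coda /pk/.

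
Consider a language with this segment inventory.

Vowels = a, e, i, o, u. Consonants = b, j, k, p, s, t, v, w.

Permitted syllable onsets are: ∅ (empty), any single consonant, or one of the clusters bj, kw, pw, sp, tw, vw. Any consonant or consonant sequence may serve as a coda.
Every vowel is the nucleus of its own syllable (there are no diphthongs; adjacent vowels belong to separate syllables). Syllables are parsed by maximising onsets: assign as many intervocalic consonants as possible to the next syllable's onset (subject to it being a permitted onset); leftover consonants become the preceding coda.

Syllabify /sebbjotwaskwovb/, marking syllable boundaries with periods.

Vowels present: e, o, a, o; each is a nucleus, giving 4 syllables.
Between /e/ (V1) and /o/ (V2): cluster /bbj/ — the longest permitted-onset suffix is /bj/; onset = /bj/, preceding coda = /b/.
Between /o/ (V2) and /a/ (V3): cluster /tw/ — /tw/ is itself a permitted onset, so the whole cluster goes right; preceding coda = ∅.
Between /a/ (V3) and /o/ (V4): cluster /skw/ — the longest permitted-onset suffix is /kw/; onset = /kw/, preceding coda = /s/.

seb.bjo.twas.kwovb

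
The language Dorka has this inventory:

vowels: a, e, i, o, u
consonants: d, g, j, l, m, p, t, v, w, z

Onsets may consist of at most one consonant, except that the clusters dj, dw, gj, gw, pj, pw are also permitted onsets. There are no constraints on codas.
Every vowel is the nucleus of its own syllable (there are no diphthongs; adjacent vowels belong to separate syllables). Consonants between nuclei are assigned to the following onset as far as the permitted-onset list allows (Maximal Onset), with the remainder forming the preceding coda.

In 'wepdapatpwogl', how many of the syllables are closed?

3

Nuclei (vowels): e, a, a, o → 4 syllables.
/e…a/ gap (V1→V2): cluster /pd/ — the longest permitted-onset suffix is /d/; onset = /d/, preceding coda = /p/.
/a…a/ gap (V2→V3): /p/ is a single consonant, so it becomes the next onset.
/a…o/ gap (V3→V4): /tpw/; trying suffixes from longest down, /pw/ is the first permitted one, so coda /t/ | onset /pw/.
So the parse is wep.da.pat.pwogl.
Classifying each syllable: /wep/ (closed), /da/ (open), /pat/ (closed), /pwogl/ (closed).
Closed syllables: 3.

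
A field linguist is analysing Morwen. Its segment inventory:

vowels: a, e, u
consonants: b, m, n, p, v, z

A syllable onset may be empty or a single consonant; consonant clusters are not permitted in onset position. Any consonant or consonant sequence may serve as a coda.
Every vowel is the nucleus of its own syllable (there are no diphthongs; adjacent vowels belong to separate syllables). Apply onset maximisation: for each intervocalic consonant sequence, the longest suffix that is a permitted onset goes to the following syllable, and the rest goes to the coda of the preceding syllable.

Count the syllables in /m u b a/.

Vowels present: u, a; each is a nucleus, giving 2 syllables.

2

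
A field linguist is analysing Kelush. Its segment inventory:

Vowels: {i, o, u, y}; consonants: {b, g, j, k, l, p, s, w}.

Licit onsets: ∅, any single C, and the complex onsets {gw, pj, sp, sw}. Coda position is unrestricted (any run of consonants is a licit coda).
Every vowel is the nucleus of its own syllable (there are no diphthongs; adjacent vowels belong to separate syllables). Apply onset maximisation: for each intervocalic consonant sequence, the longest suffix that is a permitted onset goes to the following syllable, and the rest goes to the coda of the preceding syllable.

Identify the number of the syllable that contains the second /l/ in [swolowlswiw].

The vowels are o, o, i — 3 nuclei, so 3 syllables.
V1 /o/ – V2 /o/: /l/ → onset of the next syllable (single consonants are always licit onsets).
V2 /o/ – V3 /i/: cluster /wlsw/ — the longest permitted-onset suffix is /sw/; onset = /sw/, preceding coda = /wl/.
Putting it together: swo.lowl.swiw.
The second /l/ is in the coda of syllable 2 (/lowl/).

2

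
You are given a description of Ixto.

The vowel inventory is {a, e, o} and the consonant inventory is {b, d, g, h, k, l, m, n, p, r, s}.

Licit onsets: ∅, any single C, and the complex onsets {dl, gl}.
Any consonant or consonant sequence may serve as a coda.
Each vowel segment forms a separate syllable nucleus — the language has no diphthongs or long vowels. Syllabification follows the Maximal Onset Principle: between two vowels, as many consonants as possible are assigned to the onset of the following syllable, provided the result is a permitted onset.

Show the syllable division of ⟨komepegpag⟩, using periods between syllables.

Vowels present: o, e, e, a; each is a nucleus, giving 4 syllables.
Between /o/ (V1) and /e/ (V2): just /m/ — single C goes to the following onset.
Between /e/ (V2) and /e/ (V3): /p/ is a single consonant, so it becomes the next onset.
Between /e/ (V3) and /a/ (V4): /gp/ — longest licit onset from the right is /p/, leaving /g/ as coda.

ko.me.peg.pag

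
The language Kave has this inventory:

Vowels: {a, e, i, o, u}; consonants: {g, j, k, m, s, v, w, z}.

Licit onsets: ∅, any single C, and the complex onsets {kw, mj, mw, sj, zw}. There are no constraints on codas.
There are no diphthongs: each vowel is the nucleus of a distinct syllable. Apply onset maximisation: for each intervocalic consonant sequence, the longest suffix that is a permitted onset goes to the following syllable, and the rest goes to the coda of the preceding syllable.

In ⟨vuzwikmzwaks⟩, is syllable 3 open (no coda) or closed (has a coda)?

The vowels are u, i, a — 3 nuclei, so 3 syllables.
/u…i/ gap (V1→V2): /zw/ — entire cluster is a permitted onset → onset /zw/, coda ∅.
/i…a/ gap (V2→V3): /kmzw/ — longest licit onset from the right is /zw/, leaving /km/ as coda.
Putting it together: vu.zwikm.zwaks.
Syllable 3 is /zwaks/ with coda /ks/, so it is closed.

closed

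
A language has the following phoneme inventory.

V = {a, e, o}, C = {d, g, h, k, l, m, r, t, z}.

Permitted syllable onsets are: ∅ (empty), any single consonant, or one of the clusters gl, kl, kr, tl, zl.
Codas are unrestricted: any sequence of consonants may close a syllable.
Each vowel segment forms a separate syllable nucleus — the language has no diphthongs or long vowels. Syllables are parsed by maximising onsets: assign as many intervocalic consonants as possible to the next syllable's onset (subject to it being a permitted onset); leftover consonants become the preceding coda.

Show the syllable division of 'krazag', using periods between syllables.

The vowels are a, a — 2 nuclei, so 2 syllables.
Between /a/ (V1) and /a/ (V2): /z/ → onset of the next syllable (single consonants are always licit onsets).

kra.zag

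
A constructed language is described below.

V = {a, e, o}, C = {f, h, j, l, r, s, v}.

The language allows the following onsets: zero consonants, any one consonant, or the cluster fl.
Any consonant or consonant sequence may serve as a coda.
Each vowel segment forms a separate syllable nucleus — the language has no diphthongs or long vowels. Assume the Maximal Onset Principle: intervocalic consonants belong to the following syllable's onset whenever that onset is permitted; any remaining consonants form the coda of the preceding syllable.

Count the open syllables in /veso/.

2

The vowels are e, o — 2 nuclei, so 2 syllables.
/e…o/ gap (V1→V2): /s/ is a single consonant, so it becomes the next onset.
Result: ve.so.
Classifying each syllable: /ve/ (open), /so/ (open).
Open syllables: 2.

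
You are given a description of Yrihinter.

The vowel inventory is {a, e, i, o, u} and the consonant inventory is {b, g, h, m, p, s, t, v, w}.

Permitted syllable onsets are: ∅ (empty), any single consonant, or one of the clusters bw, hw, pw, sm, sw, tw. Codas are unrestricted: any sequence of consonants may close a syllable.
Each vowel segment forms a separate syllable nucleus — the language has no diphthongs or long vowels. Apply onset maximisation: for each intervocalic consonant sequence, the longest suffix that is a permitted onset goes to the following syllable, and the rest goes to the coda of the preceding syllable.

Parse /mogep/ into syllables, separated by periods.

Nuclei (vowels): o, e → 2 syllables.
σ1/σ2 boundary: /g/ is a single consonant, so it becomes the next onset.

mo.gep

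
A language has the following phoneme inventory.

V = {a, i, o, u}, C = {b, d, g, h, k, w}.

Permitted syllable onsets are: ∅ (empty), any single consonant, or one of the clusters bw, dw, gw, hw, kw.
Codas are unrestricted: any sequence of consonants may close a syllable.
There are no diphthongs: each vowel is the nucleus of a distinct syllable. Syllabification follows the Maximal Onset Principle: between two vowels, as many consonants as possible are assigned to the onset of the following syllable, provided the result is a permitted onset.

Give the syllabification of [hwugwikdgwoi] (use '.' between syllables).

Vowels present: u, i, o, i; each is a nucleus, giving 4 syllables.
σ1/σ2 boundary: /gw/ — entire cluster is a permitted onset → onset /gw/, coda ∅.
σ2/σ3 boundary: /kdgw/ splits as /kd/ + /gw/ (/gw/ is the longest suffix that is a licit onset).
σ3/σ4 boundary: no consonants, so the boundary falls immediately after /o/.

hwu.gwikd.gwo.i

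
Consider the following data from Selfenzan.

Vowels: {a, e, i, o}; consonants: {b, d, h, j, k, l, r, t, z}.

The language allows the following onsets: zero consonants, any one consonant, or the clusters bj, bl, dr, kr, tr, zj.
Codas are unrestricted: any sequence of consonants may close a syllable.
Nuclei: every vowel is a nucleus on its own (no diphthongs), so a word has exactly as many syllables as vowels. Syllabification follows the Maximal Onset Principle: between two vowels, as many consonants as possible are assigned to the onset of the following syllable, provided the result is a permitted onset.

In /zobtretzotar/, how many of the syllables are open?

The vowels are o, e, o, a — 4 nuclei, so 4 syllables.
V1 /o/ – V2 /e/: cluster /btr/ — the longest permitted-onset suffix is /tr/; onset = /tr/, preceding coda = /b/.
V2 /e/ – V3 /o/: cluster /tz/ — the longest permitted-onset suffix is /z/; onset = /z/, preceding coda = /t/.
V3 /o/ – V4 /a/: just /t/ — single C goes to the following onset.
Result: zob.tret.zo.tar.
Classifying each syllable: /zob/ (closed), /tret/ (closed), /zo/ (open), /tar/ (closed).
Open syllables: 1.

1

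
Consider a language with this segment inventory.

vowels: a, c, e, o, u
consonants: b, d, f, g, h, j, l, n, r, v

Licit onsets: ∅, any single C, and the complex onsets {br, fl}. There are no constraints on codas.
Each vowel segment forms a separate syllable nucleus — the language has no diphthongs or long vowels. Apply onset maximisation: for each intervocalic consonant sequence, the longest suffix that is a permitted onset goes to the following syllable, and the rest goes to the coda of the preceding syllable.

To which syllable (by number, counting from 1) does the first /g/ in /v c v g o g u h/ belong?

2

Nuclei (vowels): c, o, u → 3 syllables.
Between /c/ (V1) and /o/ (V2): /vg/ — longest licit onset from the right is /g/, leaving /v/ as coda.
Between /o/ (V2) and /u/ (V3): just /g/ — single C goes to the following onset.
Putting it together: vcv.go.guh.
The first /g/ is in the onset of syllable 2 (/go/).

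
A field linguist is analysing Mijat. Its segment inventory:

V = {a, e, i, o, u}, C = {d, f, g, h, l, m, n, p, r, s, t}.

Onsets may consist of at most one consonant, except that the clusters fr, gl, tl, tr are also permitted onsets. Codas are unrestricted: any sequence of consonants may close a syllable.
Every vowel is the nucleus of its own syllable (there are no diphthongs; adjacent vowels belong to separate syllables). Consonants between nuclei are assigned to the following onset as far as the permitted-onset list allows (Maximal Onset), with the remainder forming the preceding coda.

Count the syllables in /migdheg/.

Vowels present: i, e; each is a nucleus, giving 2 syllables.

2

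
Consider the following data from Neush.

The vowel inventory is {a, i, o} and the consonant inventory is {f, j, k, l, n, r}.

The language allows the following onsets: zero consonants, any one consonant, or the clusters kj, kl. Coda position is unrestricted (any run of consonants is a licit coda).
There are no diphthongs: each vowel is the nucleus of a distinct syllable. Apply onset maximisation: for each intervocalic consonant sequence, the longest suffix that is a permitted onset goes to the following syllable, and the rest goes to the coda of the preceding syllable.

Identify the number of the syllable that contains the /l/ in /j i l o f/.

2

The vowels are i, o — 2 nuclei, so 2 syllables.
/i…o/ gap (V1→V2): /l/ is a single consonant, so it becomes the next onset.
So the parse is ji.lof.
The /l/ is in the onset of syllable 2 (/lof/).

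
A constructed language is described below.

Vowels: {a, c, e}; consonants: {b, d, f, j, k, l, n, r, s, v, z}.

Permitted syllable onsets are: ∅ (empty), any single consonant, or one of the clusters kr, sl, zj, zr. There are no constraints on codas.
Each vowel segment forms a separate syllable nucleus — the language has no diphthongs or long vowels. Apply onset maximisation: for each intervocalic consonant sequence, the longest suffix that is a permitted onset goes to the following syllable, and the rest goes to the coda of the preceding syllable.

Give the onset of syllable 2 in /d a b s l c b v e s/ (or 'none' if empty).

sl

The vowels are a, c, e — 3 nuclei, so 3 syllables.
σ1/σ2 boundary: /bsl/; trying suffixes from longest down, /sl/ is the first permitted one, so coda /b/ | onset /sl/.
σ2/σ3 boundary: cluster /bv/ — the longest permitted-onset suffix is /v/; onset = /v/, preceding coda = /b/.
Result: dab.slcb.ves.
Syllable 2 is /slcb/: onset /sl/, nucleus /c/, coda /b/.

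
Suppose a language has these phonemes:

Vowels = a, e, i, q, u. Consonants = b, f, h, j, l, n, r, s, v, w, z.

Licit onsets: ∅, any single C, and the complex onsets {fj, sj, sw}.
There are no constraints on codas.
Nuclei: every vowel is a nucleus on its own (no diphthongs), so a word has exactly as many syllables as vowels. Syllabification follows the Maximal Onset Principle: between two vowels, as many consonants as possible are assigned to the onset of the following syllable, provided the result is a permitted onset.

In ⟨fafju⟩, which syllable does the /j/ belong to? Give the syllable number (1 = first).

2

Nuclei (vowels): a, u → 2 syllables.
/a…u/ gap (V1→V2): /fj/ — entire cluster is a permitted onset → onset /fj/, coda ∅.
Syllabification: fa.fju.
The /j/ is in the onset of syllable 2 (/fju/).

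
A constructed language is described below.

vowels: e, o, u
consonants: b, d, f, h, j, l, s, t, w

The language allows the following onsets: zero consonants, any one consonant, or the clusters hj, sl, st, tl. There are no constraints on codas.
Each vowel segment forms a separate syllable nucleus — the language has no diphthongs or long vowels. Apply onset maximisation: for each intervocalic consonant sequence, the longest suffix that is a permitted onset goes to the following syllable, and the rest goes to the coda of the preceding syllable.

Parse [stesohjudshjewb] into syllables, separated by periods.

Nuclei (vowels): e, o, u, e → 4 syllables.
V1 /e/ – V2 /o/: /s/ is a single consonant, so it becomes the next onset.
V2 /o/ – V3 /u/: /hj/ is a licit onset in full, so it all attaches to the next syllable.
V3 /u/ – V4 /e/: /dshj/ splits as /ds/ + /hj/ (/hj/ is the longest suffix that is a licit onset).

ste.so.hjuds.hjewb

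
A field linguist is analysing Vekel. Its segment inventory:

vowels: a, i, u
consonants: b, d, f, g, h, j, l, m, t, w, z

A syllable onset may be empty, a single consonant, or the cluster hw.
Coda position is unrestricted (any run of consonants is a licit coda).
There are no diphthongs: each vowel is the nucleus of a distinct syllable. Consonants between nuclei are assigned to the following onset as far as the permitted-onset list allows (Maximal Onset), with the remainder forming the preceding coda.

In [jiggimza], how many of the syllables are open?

1

Vowels present: i, i, a; each is a nucleus, giving 3 syllables.
V1 /i/ – V2 /i/: /gg/ — longest licit onset from the right is /g/, leaving /g/ as coda.
V2 /i/ – V3 /a/: /mz/; trying suffixes from longest down, /z/ is the first permitted one, so coda /m/ | onset /z/.
Result: jig.gim.za.
Classifying each syllable: /jig/ (closed), /gim/ (closed), /za/ (open).
Open syllables: 1.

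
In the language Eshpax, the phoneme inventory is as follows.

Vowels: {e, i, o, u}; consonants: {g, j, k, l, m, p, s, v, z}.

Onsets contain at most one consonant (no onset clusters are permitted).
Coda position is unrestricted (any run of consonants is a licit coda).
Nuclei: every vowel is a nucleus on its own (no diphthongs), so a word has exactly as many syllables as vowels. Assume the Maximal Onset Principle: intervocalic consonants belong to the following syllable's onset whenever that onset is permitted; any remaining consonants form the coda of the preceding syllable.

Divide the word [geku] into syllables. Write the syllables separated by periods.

ge.ku

The vowels are e, u — 2 nuclei, so 2 syllables.
/e…u/ gap (V1→V2): /k/ → onset of the next syllable (single consonants are always licit onsets).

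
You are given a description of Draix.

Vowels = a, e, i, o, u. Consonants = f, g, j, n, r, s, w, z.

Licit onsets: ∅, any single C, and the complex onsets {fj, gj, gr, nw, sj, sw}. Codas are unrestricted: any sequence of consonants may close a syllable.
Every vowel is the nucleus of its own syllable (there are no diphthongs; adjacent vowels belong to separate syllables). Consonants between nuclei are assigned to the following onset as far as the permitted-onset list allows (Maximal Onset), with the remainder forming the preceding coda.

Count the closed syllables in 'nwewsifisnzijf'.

3

Nuclei (vowels): e, i, i, i → 4 syllables.
V1 /e/ – V2 /i/: cluster /ws/ — the longest permitted-onset suffix is /s/; onset = /s/, preceding coda = /w/.
V2 /i/ – V3 /i/: /f/ → onset of the next syllable (single consonants are always licit onsets).
V3 /i/ – V4 /i/: /snz/ splits as /sn/ + /z/ (/z/ is the longest suffix that is a licit onset).
Putting it together: nwew.si.fisn.zijf.
Classifying each syllable: /nwew/ (closed), /si/ (open), /fisn/ (closed), /zijf/ (closed).
Closed syllables: 3.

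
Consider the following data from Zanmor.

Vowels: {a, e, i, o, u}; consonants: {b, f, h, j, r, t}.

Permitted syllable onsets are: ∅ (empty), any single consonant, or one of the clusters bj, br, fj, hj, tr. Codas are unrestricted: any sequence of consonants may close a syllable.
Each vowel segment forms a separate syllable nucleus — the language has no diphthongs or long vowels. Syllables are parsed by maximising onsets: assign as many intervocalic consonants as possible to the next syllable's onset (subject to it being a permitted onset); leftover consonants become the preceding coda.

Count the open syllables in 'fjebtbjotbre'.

Nuclei (vowels): e, o, e → 3 syllables.
σ1/σ2 boundary: /btbj/; trying suffixes from longest down, /bj/ is the first permitted one, so coda /bt/ | onset /bj/.
σ2/σ3 boundary: /tbr/ splits as /t/ + /br/ (/br/ is the longest suffix that is a licit onset).
Putting it together: fjebt.bjot.bre.
Classifying each syllable: /fjebt/ (closed), /bjot/ (closed), /bre/ (open).
Open syllables: 1.

1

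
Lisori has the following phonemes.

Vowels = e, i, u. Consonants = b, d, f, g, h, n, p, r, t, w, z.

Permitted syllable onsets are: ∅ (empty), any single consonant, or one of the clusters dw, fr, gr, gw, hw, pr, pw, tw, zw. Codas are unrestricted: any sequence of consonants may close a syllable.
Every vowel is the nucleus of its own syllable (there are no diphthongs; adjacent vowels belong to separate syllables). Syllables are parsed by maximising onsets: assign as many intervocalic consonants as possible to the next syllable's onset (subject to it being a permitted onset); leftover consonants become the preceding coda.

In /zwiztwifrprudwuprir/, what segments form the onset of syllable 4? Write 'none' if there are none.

dw

Vowels present: i, i, u, u, i; each is a nucleus, giving 5 syllables.
σ1/σ2 boundary: /ztw/ — longest licit onset from the right is /tw/, leaving /z/ as coda.
σ2/σ3 boundary: /frpr/ — longest licit onset from the right is /pr/, leaving /fr/ as coda.
σ3/σ4 boundary: cluster /dw/ — /dw/ is itself a permitted onset, so the whole cluster goes right; preceding coda = ∅.
σ4/σ5 boundary: /pr/ is a licit onset in full, so it all attaches to the next syllable.
Result: zwiz.twifr.pru.dwu.prir.
Syllable 4 is /dwu/: onset /dw/, nucleus /u/, coda ∅.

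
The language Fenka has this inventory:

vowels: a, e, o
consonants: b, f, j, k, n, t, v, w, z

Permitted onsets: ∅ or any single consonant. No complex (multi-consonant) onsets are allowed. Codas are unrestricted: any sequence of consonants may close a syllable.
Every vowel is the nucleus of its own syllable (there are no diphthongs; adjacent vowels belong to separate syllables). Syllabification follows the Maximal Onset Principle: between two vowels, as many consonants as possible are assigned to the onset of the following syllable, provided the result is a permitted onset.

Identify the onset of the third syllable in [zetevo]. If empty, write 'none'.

Nuclei (vowels): e, e, o → 3 syllables.
σ1/σ2 boundary: /t/ is a single consonant, so it becomes the next onset.
σ2/σ3 boundary: just /v/ — single C goes to the following onset.
Syllabification: ze.te.vo.
Syllable 3 is /vo/: onset /v/, nucleus /o/, coda ∅.

v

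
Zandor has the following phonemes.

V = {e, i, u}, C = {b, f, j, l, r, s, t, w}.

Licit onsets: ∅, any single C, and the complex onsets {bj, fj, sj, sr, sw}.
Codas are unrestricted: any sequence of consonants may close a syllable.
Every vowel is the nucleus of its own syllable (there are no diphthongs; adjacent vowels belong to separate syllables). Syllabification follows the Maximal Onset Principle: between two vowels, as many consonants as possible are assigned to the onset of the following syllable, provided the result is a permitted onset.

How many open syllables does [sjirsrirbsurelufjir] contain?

Vowels present: i, i, u, e, u, i; each is a nucleus, giving 6 syllables.
V1 /i/ – V2 /i/: /rsr/ splits as /r/ + /sr/ (/sr/ is the longest suffix that is a licit onset).
V2 /i/ – V3 /u/: /rbs/; trying suffixes from longest down, /s/ is the first permitted one, so coda /rb/ | onset /s/.
V3 /u/ – V4 /e/: just /r/ — single C goes to the following onset.
V4 /e/ – V5 /u/: /l/ is a single consonant, so it becomes the next onset.
V5 /u/ – V6 /i/: /fj/ — entire cluster is a permitted onset → onset /fj/, coda ∅.
Result: sjir.srirb.su.re.lu.fjir.
Classifying each syllable: /sjir/ (closed), /srirb/ (closed), /su/ (open), /re/ (open), /lu/ (open), /fjir/ (closed).
Open syllables: 3.

3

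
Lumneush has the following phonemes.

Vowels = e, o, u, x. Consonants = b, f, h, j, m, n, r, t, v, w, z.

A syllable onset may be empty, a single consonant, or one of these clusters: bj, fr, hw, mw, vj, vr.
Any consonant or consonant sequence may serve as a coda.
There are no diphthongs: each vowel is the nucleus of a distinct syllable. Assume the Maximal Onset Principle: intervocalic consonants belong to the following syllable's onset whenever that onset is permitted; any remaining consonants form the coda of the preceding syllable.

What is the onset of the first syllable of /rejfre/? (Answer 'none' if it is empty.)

r

The vowels are e, e — 2 nuclei, so 2 syllables.
V1 /e/ – V2 /e/: /jfr/; trying suffixes from longest down, /fr/ is the first permitted one, so coda /j/ | onset /fr/.
Syllabification: rej.fre.
Syllable 1 is /rej/: onset /r/, nucleus /e/, coda /j/.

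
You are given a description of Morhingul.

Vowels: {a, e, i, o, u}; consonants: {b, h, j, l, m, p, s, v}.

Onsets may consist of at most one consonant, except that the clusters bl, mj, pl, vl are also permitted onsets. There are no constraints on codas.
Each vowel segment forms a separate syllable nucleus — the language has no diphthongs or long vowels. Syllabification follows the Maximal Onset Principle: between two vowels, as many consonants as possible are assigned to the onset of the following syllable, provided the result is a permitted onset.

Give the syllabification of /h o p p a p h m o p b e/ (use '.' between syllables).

The vowels are o, a, o, e — 4 nuclei, so 4 syllables.
Between /o/ (V1) and /a/ (V2): /pp/; trying suffixes from longest down, /p/ is the first permitted one, so coda /p/ | onset /p/.
Between /a/ (V2) and /o/ (V3): /phm/ — longest licit onset from the right is /m/, leaving /ph/ as coda.
Between /o/ (V3) and /e/ (V4): /pb/; trying suffixes from longest down, /b/ is the first permitted one, so coda /p/ | onset /b/.

hop.paph.mop.be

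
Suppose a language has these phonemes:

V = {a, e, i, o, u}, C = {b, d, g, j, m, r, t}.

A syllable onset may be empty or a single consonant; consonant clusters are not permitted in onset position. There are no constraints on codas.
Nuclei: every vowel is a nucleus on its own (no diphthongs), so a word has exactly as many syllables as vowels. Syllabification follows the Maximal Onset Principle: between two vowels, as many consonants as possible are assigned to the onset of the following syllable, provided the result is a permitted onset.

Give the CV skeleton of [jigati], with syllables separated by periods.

CV.CV.CV

Vowels present: i, a, i; each is a nucleus, giving 3 syllables.
σ1/σ2 boundary: /g/ is a single consonant, so it becomes the next onset.
σ2/σ3 boundary: just /t/ — single C goes to the following onset.
So the parse is ji.ga.ti.
Mapping each syllable to C/V: /ji/ → CV, /ga/ → CV, /ti/ → CV.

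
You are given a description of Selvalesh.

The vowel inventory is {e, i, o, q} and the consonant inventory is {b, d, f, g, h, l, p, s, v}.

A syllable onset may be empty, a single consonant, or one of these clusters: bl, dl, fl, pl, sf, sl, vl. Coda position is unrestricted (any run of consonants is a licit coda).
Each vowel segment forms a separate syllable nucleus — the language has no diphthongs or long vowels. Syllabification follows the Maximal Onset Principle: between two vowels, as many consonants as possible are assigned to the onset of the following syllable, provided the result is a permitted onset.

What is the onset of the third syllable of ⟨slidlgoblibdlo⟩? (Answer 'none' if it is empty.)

bl

Nuclei (vowels): i, o, i, o → 4 syllables.
/i…o/ gap (V1→V2): cluster /dlg/ — the longest permitted-onset suffix is /g/; onset = /g/, preceding coda = /dl/.
/o…i/ gap (V2→V3): /bl/ is a licit onset in full, so it all attaches to the next syllable.
/i…o/ gap (V3→V4): /bdl/ — longest licit onset from the right is /dl/, leaving /b/ as coda.
So the parse is slidl.go.blib.dlo.
Syllable 3 is /blib/: onset /bl/, nucleus /i/, coda /b/.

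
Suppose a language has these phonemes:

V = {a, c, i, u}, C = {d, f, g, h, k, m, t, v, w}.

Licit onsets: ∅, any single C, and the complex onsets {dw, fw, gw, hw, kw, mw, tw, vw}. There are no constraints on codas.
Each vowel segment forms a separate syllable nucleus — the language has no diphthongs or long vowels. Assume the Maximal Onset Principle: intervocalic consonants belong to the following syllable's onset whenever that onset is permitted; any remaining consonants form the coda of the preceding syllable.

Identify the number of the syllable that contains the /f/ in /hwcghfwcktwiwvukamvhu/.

2

The vowels are c, c, i, u, a, u — 6 nuclei, so 6 syllables.
V1 /c/ – V2 /c/: /ghfw/; trying suffixes from longest down, /fw/ is the first permitted one, so coda /gh/ | onset /fw/.
V2 /c/ – V3 /i/: /ktw/; trying suffixes from longest down, /tw/ is the first permitted one, so coda /k/ | onset /tw/.
V3 /i/ – V4 /u/: /wv/ — longest licit onset from the right is /v/, leaving /w/ as coda.
V4 /u/ – V5 /a/: /k/ → onset of the next syllable (single consonants are always licit onsets).
V5 /a/ – V6 /u/: /mvh/ splits as /mv/ + /h/ (/h/ is the longest suffix that is a licit onset).
Syllabification: hwcgh.fwck.twiw.vu.kamv.hu.
The /f/ is in the onset of syllable 2 (/fwck/).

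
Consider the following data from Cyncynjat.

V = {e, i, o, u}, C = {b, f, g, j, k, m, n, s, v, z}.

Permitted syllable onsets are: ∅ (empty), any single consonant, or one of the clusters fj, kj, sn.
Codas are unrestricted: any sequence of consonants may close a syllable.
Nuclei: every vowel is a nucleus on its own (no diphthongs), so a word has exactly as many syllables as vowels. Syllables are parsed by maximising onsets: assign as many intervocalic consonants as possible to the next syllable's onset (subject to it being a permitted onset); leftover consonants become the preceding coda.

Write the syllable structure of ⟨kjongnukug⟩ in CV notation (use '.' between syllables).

The vowels are o, u, u — 3 nuclei, so 3 syllables.
V1 /o/ – V2 /u/: cluster /ngn/ — the longest permitted-onset suffix is /n/; onset = /n/, preceding coda = /ng/.
V2 /u/ – V3 /u/: /k/ → onset of the next syllable (single consonants are always licit onsets).
Result: kjong.nu.kug.
Mapping each syllable to C/V: /kjong/ → CCVCC, /nu/ → CV, /kug/ → CVC.

CCVCC.CV.CVC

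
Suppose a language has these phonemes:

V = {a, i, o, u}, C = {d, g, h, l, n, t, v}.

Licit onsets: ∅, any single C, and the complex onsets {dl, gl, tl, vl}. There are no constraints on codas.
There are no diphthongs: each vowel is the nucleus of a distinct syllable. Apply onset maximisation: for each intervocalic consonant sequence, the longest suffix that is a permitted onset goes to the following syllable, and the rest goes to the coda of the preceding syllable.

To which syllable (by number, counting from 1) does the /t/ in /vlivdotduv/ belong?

Vowels present: i, o, u; each is a nucleus, giving 3 syllables.
σ1/σ2 boundary: cluster /vd/ — the longest permitted-onset suffix is /d/; onset = /d/, preceding coda = /v/.
σ2/σ3 boundary: /td/ — longest licit onset from the right is /d/, leaving /t/ as coda.
Result: vliv.dot.duv.
The /t/ is in the coda of syllable 2 (/dot/).

2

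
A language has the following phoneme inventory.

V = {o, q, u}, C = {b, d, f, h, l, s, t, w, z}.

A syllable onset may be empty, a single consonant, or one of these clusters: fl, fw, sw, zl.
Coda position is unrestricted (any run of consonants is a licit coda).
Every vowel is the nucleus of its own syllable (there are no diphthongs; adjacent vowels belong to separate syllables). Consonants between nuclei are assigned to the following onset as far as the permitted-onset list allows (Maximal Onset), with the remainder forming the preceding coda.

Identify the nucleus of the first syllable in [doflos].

The vowels are o, o — 2 nuclei, so 2 syllables.
The first nucleus (vowel 1 from the left) is /o/.

o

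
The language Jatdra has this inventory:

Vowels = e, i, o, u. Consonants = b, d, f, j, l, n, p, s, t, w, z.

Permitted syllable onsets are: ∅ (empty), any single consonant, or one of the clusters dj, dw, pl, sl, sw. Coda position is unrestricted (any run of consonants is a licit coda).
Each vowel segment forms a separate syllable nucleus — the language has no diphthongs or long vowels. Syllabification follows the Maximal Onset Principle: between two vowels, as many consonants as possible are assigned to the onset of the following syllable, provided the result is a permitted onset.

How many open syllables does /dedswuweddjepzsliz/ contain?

1

Vowels present: e, u, e, e, i; each is a nucleus, giving 5 syllables.
V1 /e/ – V2 /u/: /dsw/; trying suffixes from longest down, /sw/ is the first permitted one, so coda /d/ | onset /sw/.
V2 /u/ – V3 /e/: just /w/ — single C goes to the following onset.
V3 /e/ – V4 /e/: /ddj/ splits as /d/ + /dj/ (/dj/ is the longest suffix that is a licit onset).
V4 /e/ – V5 /i/: cluster /pzsl/ — the longest permitted-onset suffix is /sl/; onset = /sl/, preceding coda = /pz/.
Result: ded.swu.wed.djepz.sliz.
Classifying each syllable: /ded/ (closed), /swu/ (open), /wed/ (closed), /djepz/ (closed), /sliz/ (closed).
Open syllables: 1.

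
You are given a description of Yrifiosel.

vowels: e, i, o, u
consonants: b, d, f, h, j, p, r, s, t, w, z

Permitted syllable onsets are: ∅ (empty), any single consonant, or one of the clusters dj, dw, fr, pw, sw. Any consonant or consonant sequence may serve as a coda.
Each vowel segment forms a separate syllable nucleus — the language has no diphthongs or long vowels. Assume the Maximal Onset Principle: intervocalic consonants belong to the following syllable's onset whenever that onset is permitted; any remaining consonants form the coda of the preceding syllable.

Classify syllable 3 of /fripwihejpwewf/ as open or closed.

closed

Nuclei (vowels): i, i, e, e → 4 syllables.
V1 /i/ – V2 /i/: /pw/ is a licit onset in full, so it all attaches to the next syllable.
V2 /i/ – V3 /e/: just /h/ — single C goes to the following onset.
V3 /e/ – V4 /e/: cluster /jpw/ — the longest permitted-onset suffix is /pw/; onset = /pw/, preceding coda = /j/.
Syllabification: fri.pwi.hej.pwewf.
Syllable 3 is /hej/ with coda /j/, so it is closed.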